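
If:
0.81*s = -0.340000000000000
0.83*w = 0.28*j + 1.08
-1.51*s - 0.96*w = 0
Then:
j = -1.90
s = -0.42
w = 0.66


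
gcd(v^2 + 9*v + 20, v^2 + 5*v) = v + 5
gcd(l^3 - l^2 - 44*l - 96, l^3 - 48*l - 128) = l^2 - 4*l - 32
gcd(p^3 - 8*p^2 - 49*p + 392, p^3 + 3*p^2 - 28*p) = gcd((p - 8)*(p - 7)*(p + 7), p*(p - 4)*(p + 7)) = p + 7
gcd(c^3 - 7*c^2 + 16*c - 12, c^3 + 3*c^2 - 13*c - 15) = c - 3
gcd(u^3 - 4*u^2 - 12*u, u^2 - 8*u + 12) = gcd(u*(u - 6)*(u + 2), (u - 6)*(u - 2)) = u - 6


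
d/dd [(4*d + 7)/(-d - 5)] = -13/(d + 5)^2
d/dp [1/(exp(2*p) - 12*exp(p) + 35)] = 2*(6 - exp(p))*exp(p)/(exp(2*p) - 12*exp(p) + 35)^2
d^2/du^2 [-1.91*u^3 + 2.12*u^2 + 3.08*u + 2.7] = 4.24 - 11.46*u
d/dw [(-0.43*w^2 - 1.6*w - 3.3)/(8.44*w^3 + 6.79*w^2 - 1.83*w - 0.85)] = (3.6292*w^4 + 27.008*w^3 + 95.2069*w^2 + 45.545*w - 4.679)/(71.2336*w^6 + 114.6152*w^5 + 15.2137*w^4 - 39.1994*w^3 - 8.1941*w^2 + 3.111*w + 0.7225)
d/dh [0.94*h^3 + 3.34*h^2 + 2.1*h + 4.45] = 2.82*h^2 + 6.68*h + 2.1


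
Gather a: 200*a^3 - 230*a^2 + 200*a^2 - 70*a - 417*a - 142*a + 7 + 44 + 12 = 200*a^3 - 30*a^2 - 629*a + 63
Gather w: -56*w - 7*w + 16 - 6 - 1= 9 - 63*w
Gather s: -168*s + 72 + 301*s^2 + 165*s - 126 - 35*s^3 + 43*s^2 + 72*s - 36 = -35*s^3 + 344*s^2 + 69*s - 90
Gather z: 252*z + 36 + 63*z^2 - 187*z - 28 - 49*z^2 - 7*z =14*z^2 + 58*z + 8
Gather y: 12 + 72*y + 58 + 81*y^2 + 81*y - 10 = 81*y^2 + 153*y + 60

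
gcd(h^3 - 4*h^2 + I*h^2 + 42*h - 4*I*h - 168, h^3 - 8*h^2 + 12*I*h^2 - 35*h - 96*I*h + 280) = h + 7*I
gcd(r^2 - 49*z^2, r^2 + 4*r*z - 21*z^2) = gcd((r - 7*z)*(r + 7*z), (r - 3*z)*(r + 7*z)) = r + 7*z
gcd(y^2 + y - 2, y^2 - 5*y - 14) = y + 2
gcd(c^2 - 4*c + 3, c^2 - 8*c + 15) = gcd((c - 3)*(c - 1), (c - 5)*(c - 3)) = c - 3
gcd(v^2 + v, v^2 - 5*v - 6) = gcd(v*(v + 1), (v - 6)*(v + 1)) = v + 1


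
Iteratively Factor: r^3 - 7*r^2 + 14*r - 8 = (r - 1)*(r^2 - 6*r + 8) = (r - 4)*(r - 1)*(r - 2)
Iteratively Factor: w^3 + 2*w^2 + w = (w + 1)*(w^2 + w) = w*(w + 1)*(w + 1)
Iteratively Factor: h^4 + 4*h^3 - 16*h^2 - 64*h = (h + 4)*(h^3 - 16*h) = h*(h + 4)*(h^2 - 16) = h*(h - 4)*(h + 4)*(h + 4)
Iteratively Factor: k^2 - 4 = (k + 2)*(k - 2)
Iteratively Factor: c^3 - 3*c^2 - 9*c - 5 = (c + 1)*(c^2 - 4*c - 5) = (c + 1)^2*(c - 5)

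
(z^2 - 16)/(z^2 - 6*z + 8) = (z + 4)/(z - 2)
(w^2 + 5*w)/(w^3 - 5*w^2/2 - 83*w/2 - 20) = 2*w/(2*w^2 - 15*w - 8)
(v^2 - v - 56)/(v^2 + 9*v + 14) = (v - 8)/(v + 2)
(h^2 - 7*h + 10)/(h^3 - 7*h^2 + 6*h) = (h^2 - 7*h + 10)/(h*(h^2 - 7*h + 6))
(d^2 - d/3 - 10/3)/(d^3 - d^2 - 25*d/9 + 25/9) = 3*(d - 2)/(3*d^2 - 8*d + 5)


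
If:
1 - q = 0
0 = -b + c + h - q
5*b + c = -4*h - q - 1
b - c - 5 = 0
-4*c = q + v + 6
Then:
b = -7/2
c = -17/2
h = 6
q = 1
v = 27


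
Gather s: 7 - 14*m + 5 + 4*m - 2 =10 - 10*m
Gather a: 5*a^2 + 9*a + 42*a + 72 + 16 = 5*a^2 + 51*a + 88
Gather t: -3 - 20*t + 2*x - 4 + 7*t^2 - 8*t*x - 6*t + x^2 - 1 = 7*t^2 + t*(-8*x - 26) + x^2 + 2*x - 8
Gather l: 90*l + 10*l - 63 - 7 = 100*l - 70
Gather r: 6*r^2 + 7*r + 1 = 6*r^2 + 7*r + 1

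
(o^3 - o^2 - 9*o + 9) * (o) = o^4 - o^3 - 9*o^2 + 9*o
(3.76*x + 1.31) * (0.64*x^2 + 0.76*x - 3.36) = 2.4064*x^3 + 3.696*x^2 - 11.638*x - 4.4016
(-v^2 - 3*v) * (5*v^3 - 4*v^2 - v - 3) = -5*v^5 - 11*v^4 + 13*v^3 + 6*v^2 + 9*v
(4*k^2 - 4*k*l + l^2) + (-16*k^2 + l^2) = -12*k^2 - 4*k*l + 2*l^2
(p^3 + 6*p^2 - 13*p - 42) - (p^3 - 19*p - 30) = 6*p^2 + 6*p - 12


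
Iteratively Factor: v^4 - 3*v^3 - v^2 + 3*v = (v - 1)*(v^3 - 2*v^2 - 3*v) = v*(v - 1)*(v^2 - 2*v - 3) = v*(v - 3)*(v - 1)*(v + 1)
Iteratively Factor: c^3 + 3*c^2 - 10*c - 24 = (c + 2)*(c^2 + c - 12) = (c + 2)*(c + 4)*(c - 3)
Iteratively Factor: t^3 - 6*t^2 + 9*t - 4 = (t - 1)*(t^2 - 5*t + 4) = (t - 1)^2*(t - 4)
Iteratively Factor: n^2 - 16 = (n + 4)*(n - 4)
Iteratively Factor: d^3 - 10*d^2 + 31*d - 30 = (d - 2)*(d^2 - 8*d + 15) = (d - 3)*(d - 2)*(d - 5)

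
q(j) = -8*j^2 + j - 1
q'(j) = 1 - 16*j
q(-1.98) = -34.34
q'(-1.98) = 32.68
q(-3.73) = -116.03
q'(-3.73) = 60.68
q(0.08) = -0.97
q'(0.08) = -0.28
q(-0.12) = -1.24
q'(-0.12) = 2.92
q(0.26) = -1.28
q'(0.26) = -3.16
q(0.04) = -0.97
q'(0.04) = 0.36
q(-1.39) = -17.85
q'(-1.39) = 23.24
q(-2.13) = -39.43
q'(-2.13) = 35.08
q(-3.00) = -76.00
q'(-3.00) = 49.00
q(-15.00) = -1816.00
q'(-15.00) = 241.00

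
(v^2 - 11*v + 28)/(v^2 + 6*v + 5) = (v^2 - 11*v + 28)/(v^2 + 6*v + 5)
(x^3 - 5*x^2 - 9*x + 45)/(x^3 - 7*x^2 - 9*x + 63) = (x - 5)/(x - 7)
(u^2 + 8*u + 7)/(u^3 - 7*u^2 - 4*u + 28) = (u^2 + 8*u + 7)/(u^3 - 7*u^2 - 4*u + 28)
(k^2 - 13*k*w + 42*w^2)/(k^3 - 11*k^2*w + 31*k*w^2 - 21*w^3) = (k - 6*w)/(k^2 - 4*k*w + 3*w^2)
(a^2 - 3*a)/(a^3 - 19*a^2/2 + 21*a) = 2*(a - 3)/(2*a^2 - 19*a + 42)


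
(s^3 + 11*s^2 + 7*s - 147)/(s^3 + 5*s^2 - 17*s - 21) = (s + 7)/(s + 1)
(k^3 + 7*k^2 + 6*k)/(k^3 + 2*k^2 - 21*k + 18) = k*(k + 1)/(k^2 - 4*k + 3)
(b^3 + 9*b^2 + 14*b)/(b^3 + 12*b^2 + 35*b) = (b + 2)/(b + 5)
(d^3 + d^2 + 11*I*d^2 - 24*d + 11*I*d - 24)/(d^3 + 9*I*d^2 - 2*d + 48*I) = (d + 1)/(d - 2*I)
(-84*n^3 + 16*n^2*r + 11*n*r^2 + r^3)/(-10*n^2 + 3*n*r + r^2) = (42*n^2 + 13*n*r + r^2)/(5*n + r)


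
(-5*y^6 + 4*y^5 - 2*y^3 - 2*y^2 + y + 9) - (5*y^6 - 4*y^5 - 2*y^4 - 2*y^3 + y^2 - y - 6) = -10*y^6 + 8*y^5 + 2*y^4 - 3*y^2 + 2*y + 15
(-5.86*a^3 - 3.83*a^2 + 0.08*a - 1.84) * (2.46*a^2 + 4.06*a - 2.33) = -14.4156*a^5 - 33.2134*a^4 - 1.6992*a^3 + 4.7223*a^2 - 7.6568*a + 4.2872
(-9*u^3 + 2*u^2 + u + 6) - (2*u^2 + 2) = -9*u^3 + u + 4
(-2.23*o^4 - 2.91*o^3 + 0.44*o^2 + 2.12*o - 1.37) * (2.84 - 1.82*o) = 4.0586*o^5 - 1.037*o^4 - 9.0652*o^3 - 2.6088*o^2 + 8.5142*o - 3.8908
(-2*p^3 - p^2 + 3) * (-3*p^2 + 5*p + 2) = 6*p^5 - 7*p^4 - 9*p^3 - 11*p^2 + 15*p + 6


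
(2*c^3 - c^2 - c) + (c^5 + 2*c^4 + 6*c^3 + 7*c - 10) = c^5 + 2*c^4 + 8*c^3 - c^2 + 6*c - 10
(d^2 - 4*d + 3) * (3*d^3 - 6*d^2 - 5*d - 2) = 3*d^5 - 18*d^4 + 28*d^3 - 7*d - 6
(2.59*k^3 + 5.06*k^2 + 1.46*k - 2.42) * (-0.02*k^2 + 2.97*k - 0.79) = -0.0518*k^5 + 7.5911*k^4 + 12.9529*k^3 + 0.3872*k^2 - 8.3408*k + 1.9118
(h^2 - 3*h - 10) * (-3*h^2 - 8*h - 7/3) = -3*h^4 + h^3 + 155*h^2/3 + 87*h + 70/3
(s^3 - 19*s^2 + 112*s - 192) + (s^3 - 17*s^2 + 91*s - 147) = 2*s^3 - 36*s^2 + 203*s - 339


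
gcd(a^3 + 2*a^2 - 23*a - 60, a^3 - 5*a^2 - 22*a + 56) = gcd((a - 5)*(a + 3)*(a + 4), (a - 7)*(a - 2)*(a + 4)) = a + 4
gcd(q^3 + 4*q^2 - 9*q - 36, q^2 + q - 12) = q^2 + q - 12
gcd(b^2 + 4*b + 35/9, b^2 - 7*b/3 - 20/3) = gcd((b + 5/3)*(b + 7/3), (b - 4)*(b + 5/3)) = b + 5/3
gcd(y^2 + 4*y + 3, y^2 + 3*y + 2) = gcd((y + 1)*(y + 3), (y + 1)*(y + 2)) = y + 1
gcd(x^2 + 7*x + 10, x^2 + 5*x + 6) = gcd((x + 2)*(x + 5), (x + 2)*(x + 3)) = x + 2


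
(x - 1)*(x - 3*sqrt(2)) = x^2 - 3*sqrt(2)*x - x + 3*sqrt(2)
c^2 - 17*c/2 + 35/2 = (c - 5)*(c - 7/2)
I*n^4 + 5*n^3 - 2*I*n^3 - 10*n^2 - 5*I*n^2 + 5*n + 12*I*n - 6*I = (n - 1)*(n - 3*I)*(n - 2*I)*(I*n - I)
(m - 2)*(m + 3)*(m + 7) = m^3 + 8*m^2 + m - 42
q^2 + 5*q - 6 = (q - 1)*(q + 6)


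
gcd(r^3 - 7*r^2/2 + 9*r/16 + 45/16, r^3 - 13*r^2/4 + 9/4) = r^2 - 9*r/4 - 9/4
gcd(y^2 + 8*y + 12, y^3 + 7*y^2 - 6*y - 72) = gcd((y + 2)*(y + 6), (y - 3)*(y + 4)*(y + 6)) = y + 6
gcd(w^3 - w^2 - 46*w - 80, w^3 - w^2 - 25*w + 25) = w + 5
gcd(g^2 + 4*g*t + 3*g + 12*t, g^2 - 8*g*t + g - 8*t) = 1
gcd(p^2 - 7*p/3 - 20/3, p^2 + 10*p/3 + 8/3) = 1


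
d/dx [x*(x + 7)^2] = (x + 7)*(3*x + 7)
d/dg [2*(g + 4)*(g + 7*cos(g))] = 2*g - 2*(g + 4)*(7*sin(g) - 1) + 14*cos(g)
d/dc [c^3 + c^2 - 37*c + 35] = 3*c^2 + 2*c - 37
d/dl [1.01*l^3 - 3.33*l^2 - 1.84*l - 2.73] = 3.03*l^2 - 6.66*l - 1.84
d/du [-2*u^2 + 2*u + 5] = 2 - 4*u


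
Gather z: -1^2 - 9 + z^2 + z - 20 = z^2 + z - 30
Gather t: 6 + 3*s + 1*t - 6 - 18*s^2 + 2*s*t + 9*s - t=-18*s^2 + 2*s*t + 12*s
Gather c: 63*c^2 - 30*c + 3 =63*c^2 - 30*c + 3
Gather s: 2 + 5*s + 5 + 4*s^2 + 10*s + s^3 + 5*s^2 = s^3 + 9*s^2 + 15*s + 7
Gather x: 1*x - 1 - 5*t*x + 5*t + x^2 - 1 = 5*t + x^2 + x*(1 - 5*t) - 2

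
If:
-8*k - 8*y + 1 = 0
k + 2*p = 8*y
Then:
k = 1/8 - y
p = 9*y/2 - 1/16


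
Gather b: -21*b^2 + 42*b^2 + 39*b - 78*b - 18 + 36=21*b^2 - 39*b + 18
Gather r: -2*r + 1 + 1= 2 - 2*r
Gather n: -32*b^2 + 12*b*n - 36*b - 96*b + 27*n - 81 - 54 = -32*b^2 - 132*b + n*(12*b + 27) - 135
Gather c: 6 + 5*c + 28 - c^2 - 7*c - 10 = -c^2 - 2*c + 24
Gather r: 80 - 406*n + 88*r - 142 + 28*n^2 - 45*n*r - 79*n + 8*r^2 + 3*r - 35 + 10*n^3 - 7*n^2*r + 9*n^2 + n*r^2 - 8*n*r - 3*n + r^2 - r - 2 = 10*n^3 + 37*n^2 - 488*n + r^2*(n + 9) + r*(-7*n^2 - 53*n + 90) - 99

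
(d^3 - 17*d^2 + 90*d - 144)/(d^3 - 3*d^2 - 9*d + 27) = (d^2 - 14*d + 48)/(d^2 - 9)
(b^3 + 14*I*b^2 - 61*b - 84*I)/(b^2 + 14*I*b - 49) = (b^2 + 7*I*b - 12)/(b + 7*I)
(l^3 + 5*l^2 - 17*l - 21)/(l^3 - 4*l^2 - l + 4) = (l^2 + 4*l - 21)/(l^2 - 5*l + 4)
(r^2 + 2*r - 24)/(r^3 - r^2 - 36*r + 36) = (r - 4)/(r^2 - 7*r + 6)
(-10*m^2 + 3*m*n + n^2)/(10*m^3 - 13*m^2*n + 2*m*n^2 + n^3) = -1/(m - n)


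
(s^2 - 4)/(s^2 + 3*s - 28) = (s^2 - 4)/(s^2 + 3*s - 28)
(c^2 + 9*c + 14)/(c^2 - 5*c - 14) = (c + 7)/(c - 7)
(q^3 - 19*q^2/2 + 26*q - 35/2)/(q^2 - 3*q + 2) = (2*q^2 - 17*q + 35)/(2*(q - 2))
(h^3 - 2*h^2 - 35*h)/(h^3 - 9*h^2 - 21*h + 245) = h/(h - 7)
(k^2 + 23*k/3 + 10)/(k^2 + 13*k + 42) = (k + 5/3)/(k + 7)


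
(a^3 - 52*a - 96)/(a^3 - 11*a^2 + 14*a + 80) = (a + 6)/(a - 5)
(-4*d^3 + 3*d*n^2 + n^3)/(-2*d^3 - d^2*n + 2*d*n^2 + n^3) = (2*d + n)/(d + n)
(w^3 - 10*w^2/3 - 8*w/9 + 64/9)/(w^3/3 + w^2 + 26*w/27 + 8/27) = 3*(3*w^2 - 14*w + 16)/(3*w^2 + 5*w + 2)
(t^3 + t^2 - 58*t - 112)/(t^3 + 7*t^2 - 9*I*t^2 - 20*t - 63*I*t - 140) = (t^2 - 6*t - 16)/(t^2 - 9*I*t - 20)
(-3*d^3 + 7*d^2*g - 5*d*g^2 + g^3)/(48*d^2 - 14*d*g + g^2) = (-3*d^3 + 7*d^2*g - 5*d*g^2 + g^3)/(48*d^2 - 14*d*g + g^2)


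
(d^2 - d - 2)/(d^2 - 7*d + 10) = (d + 1)/(d - 5)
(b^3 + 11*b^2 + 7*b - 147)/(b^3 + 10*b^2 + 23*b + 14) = (b^2 + 4*b - 21)/(b^2 + 3*b + 2)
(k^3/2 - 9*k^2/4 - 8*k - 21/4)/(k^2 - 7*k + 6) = (2*k^3 - 9*k^2 - 32*k - 21)/(4*(k^2 - 7*k + 6))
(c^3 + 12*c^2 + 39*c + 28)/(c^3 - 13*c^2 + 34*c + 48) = (c^2 + 11*c + 28)/(c^2 - 14*c + 48)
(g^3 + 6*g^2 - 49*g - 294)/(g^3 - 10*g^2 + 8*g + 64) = (g^3 + 6*g^2 - 49*g - 294)/(g^3 - 10*g^2 + 8*g + 64)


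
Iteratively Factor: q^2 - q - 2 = (q - 2)*(q + 1)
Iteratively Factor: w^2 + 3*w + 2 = (w + 1)*(w + 2)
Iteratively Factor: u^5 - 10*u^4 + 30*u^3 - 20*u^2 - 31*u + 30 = (u - 1)*(u^4 - 9*u^3 + 21*u^2 + u - 30) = (u - 5)*(u - 1)*(u^3 - 4*u^2 + u + 6) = (u - 5)*(u - 1)*(u + 1)*(u^2 - 5*u + 6) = (u - 5)*(u - 2)*(u - 1)*(u + 1)*(u - 3)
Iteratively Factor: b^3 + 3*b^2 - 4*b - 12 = (b - 2)*(b^2 + 5*b + 6) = (b - 2)*(b + 3)*(b + 2)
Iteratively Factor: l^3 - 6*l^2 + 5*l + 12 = (l + 1)*(l^2 - 7*l + 12) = (l - 3)*(l + 1)*(l - 4)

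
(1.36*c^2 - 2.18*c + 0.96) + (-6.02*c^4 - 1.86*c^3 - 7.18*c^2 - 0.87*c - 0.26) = -6.02*c^4 - 1.86*c^3 - 5.82*c^2 - 3.05*c + 0.7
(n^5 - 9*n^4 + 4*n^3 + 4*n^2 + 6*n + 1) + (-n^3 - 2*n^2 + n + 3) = n^5 - 9*n^4 + 3*n^3 + 2*n^2 + 7*n + 4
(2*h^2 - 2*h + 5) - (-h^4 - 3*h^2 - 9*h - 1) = h^4 + 5*h^2 + 7*h + 6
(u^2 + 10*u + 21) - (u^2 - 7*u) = 17*u + 21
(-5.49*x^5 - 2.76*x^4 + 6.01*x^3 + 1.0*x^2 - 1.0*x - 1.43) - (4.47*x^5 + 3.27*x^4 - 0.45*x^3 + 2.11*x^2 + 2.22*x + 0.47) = -9.96*x^5 - 6.03*x^4 + 6.46*x^3 - 1.11*x^2 - 3.22*x - 1.9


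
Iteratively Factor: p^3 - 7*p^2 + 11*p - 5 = (p - 5)*(p^2 - 2*p + 1) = (p - 5)*(p - 1)*(p - 1)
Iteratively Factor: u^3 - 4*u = (u - 2)*(u^2 + 2*u) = (u - 2)*(u + 2)*(u)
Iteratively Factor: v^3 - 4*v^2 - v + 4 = (v + 1)*(v^2 - 5*v + 4) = (v - 4)*(v + 1)*(v - 1)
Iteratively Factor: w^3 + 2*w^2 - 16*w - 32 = (w - 4)*(w^2 + 6*w + 8) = (w - 4)*(w + 4)*(w + 2)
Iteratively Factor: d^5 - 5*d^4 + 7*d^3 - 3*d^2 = (d)*(d^4 - 5*d^3 + 7*d^2 - 3*d) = d*(d - 1)*(d^3 - 4*d^2 + 3*d) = d*(d - 3)*(d - 1)*(d^2 - d) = d^2*(d - 3)*(d - 1)*(d - 1)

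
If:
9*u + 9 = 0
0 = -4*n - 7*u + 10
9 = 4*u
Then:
No Solution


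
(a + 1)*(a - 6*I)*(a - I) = a^3 + a^2 - 7*I*a^2 - 6*a - 7*I*a - 6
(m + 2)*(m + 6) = m^2 + 8*m + 12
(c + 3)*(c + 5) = c^2 + 8*c + 15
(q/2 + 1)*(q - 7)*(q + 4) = q^3/2 - q^2/2 - 17*q - 28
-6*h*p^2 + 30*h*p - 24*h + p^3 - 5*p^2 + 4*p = (-6*h + p)*(p - 4)*(p - 1)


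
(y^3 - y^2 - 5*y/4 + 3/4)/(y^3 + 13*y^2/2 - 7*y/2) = (2*y^2 - y - 3)/(2*y*(y + 7))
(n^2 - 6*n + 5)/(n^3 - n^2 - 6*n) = (-n^2 + 6*n - 5)/(n*(-n^2 + n + 6))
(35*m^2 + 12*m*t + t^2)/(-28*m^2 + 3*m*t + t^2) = (5*m + t)/(-4*m + t)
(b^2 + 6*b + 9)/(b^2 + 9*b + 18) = (b + 3)/(b + 6)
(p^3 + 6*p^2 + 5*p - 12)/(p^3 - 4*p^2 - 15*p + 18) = (p + 4)/(p - 6)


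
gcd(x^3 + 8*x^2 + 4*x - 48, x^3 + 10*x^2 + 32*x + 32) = x + 4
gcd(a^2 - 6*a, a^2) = a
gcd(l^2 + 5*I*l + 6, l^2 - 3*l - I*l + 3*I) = l - I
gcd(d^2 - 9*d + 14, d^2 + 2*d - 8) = d - 2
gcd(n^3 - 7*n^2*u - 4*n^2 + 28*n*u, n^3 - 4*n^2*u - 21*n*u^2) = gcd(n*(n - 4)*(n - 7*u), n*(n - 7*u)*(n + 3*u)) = -n^2 + 7*n*u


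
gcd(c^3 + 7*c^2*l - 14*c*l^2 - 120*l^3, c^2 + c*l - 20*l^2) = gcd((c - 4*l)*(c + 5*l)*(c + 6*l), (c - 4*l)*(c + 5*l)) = c^2 + c*l - 20*l^2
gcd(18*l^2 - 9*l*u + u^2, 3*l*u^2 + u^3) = 1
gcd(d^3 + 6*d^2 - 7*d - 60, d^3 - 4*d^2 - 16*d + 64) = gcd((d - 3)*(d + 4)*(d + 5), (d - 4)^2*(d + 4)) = d + 4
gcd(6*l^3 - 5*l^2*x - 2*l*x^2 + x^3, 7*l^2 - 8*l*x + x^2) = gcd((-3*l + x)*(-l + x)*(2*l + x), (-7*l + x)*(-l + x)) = -l + x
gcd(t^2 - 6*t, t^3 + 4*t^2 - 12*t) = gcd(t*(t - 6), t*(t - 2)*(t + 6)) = t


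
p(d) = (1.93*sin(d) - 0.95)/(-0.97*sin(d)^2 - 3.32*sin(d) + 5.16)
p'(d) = (1.94*sin(d)*cos(d) + 3.32*cos(d))*(1.93*sin(d) - 0.95)/(-0.97*sin(d)^2 - 3.32*sin(d) + 5.16)^2 + 1.93*cos(d)/(-0.97*sin(d)^2 - 3.32*sin(d) + 5.16) = (1.8721*sin(d)^2 - 1.843*sin(d) + 6.8048)*cos(d)/(0.9409*sin(d)^4 + 6.4408*sin(d)^3 + 1.012*sin(d)^2 - 34.2624*sin(d) + 26.6256)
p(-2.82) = -0.26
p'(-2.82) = -0.19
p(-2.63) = -0.29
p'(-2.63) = -0.17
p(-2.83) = -0.25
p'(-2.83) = -0.19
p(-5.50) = 0.18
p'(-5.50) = 0.84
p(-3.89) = 0.15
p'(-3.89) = -0.78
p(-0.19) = -0.23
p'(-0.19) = 0.21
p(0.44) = -0.04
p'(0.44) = 0.45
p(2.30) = 0.23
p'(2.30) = -0.94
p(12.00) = -0.30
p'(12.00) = 0.16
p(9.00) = -0.04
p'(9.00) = -0.44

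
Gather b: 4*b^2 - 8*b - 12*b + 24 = 4*b^2 - 20*b + 24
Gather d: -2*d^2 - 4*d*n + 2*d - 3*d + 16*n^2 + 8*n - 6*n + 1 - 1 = -2*d^2 + d*(-4*n - 1) + 16*n^2 + 2*n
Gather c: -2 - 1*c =-c - 2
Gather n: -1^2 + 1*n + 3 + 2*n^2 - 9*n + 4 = 2*n^2 - 8*n + 6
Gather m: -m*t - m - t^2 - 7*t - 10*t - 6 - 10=m*(-t - 1) - t^2 - 17*t - 16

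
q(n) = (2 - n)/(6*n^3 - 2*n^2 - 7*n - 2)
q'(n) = (2 - n)*(-18*n^2 + 4*n + 7)/(6*n^3 - 2*n^2 - 7*n - 2)^2 - 1/(6*n^3 - 2*n^2 - 7*n - 2) = (-6*n^3 + 2*n^2 + 7*n - (n - 2)*(-18*n^2 + 4*n + 7) + 2)/(-6*n^3 + 2*n^2 + 7*n + 2)^2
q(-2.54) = -0.05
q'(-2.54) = -0.05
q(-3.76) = -0.02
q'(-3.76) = -0.01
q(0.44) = -0.31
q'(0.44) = 0.54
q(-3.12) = -0.03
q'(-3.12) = -0.02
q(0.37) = -0.36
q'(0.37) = 0.69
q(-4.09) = -0.01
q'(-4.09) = -0.01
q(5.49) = -0.00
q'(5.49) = 0.00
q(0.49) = -0.29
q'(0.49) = 0.45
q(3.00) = -0.00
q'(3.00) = 0.00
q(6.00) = 0.00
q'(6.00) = 0.00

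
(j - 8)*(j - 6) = j^2 - 14*j + 48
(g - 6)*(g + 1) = g^2 - 5*g - 6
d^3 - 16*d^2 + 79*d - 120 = (d - 8)*(d - 5)*(d - 3)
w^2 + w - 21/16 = (w - 3/4)*(w + 7/4)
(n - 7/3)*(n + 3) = n^2 + 2*n/3 - 7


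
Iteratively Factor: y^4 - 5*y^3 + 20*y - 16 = (y - 4)*(y^3 - y^2 - 4*y + 4) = (y - 4)*(y + 2)*(y^2 - 3*y + 2) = (y - 4)*(y - 2)*(y + 2)*(y - 1)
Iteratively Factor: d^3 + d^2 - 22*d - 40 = (d + 4)*(d^2 - 3*d - 10) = (d - 5)*(d + 4)*(d + 2)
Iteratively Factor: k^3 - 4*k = (k + 2)*(k^2 - 2*k) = k*(k + 2)*(k - 2)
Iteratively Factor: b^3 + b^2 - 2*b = (b)*(b^2 + b - 2) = b*(b + 2)*(b - 1)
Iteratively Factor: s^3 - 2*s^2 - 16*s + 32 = (s + 4)*(s^2 - 6*s + 8) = (s - 2)*(s + 4)*(s - 4)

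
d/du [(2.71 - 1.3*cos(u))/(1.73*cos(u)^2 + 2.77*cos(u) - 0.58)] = (-2.249*cos(u)^2 + 9.3766*cos(u) + 6.7527)*sin(u)/(2.9929*cos(u)^4 + 9.5842*cos(u)^3 + 5.6661*cos(u)^2 - 3.2132*cos(u) + 0.3364)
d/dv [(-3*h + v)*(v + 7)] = -3*h + 2*v + 7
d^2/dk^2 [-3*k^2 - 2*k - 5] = -6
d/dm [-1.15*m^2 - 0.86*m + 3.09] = -2.3*m - 0.86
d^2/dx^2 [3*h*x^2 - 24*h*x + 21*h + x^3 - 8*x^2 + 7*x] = 6*h + 6*x - 16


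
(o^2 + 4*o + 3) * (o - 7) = o^3 - 3*o^2 - 25*o - 21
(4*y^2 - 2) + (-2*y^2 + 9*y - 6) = 2*y^2 + 9*y - 8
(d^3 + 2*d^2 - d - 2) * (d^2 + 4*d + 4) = d^5 + 6*d^4 + 11*d^3 + 2*d^2 - 12*d - 8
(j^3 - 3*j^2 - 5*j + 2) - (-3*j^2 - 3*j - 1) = j^3 - 2*j + 3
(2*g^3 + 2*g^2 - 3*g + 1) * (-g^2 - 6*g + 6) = -2*g^5 - 14*g^4 + 3*g^3 + 29*g^2 - 24*g + 6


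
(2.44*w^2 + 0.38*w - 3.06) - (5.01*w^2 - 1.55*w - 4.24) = -2.57*w^2 + 1.93*w + 1.18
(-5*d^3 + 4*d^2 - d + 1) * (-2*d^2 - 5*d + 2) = 10*d^5 + 17*d^4 - 28*d^3 + 11*d^2 - 7*d + 2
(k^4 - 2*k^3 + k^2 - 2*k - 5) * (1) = k^4 - 2*k^3 + k^2 - 2*k - 5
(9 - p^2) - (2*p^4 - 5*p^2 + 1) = -2*p^4 + 4*p^2 + 8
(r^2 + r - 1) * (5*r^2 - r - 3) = 5*r^4 + 4*r^3 - 9*r^2 - 2*r + 3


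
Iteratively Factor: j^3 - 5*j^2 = (j)*(j^2 - 5*j) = j^2*(j - 5)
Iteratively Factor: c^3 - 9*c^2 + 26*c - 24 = (c - 4)*(c^2 - 5*c + 6) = (c - 4)*(c - 3)*(c - 2)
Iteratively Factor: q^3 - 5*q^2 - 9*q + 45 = (q - 5)*(q^2 - 9) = (q - 5)*(q + 3)*(q - 3)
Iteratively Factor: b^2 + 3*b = (b)*(b + 3)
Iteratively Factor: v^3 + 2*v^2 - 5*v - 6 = (v - 2)*(v^2 + 4*v + 3) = (v - 2)*(v + 3)*(v + 1)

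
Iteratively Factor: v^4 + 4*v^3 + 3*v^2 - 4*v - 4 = (v + 2)*(v^3 + 2*v^2 - v - 2) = (v + 2)^2*(v^2 - 1) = (v + 1)*(v + 2)^2*(v - 1)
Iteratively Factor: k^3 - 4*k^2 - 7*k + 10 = (k - 1)*(k^2 - 3*k - 10) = (k - 5)*(k - 1)*(k + 2)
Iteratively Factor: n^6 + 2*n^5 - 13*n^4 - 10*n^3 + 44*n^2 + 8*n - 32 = (n + 2)*(n^5 - 13*n^3 + 16*n^2 + 12*n - 16) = (n + 2)*(n + 4)*(n^4 - 4*n^3 + 3*n^2 + 4*n - 4) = (n - 2)*(n + 2)*(n + 4)*(n^3 - 2*n^2 - n + 2) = (n - 2)*(n - 1)*(n + 2)*(n + 4)*(n^2 - n - 2) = (n - 2)*(n - 1)*(n + 1)*(n + 2)*(n + 4)*(n - 2)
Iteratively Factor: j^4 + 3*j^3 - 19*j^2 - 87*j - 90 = (j + 3)*(j^3 - 19*j - 30) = (j + 2)*(j + 3)*(j^2 - 2*j - 15) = (j - 5)*(j + 2)*(j + 3)*(j + 3)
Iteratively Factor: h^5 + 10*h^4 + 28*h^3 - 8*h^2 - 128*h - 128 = (h + 4)*(h^4 + 6*h^3 + 4*h^2 - 24*h - 32) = (h + 4)^2*(h^3 + 2*h^2 - 4*h - 8) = (h - 2)*(h + 4)^2*(h^2 + 4*h + 4) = (h - 2)*(h + 2)*(h + 4)^2*(h + 2)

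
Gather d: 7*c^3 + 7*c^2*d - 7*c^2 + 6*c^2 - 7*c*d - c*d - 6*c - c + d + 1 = 7*c^3 - c^2 - 7*c + d*(7*c^2 - 8*c + 1) + 1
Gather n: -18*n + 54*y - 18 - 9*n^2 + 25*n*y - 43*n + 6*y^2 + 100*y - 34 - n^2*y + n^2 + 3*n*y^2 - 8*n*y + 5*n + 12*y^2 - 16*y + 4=n^2*(-y - 8) + n*(3*y^2 + 17*y - 56) + 18*y^2 + 138*y - 48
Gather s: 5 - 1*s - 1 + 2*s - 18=s - 14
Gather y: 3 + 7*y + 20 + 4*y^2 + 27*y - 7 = 4*y^2 + 34*y + 16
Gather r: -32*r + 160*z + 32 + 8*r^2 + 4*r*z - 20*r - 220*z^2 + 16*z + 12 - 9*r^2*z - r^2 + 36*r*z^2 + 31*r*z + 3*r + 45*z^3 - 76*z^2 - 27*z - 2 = r^2*(7 - 9*z) + r*(36*z^2 + 35*z - 49) + 45*z^3 - 296*z^2 + 149*z + 42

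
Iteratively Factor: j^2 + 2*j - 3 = (j - 1)*(j + 3)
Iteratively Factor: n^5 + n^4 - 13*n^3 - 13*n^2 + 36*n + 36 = (n + 3)*(n^4 - 2*n^3 - 7*n^2 + 8*n + 12) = (n + 1)*(n + 3)*(n^3 - 3*n^2 - 4*n + 12) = (n - 3)*(n + 1)*(n + 3)*(n^2 - 4) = (n - 3)*(n - 2)*(n + 1)*(n + 3)*(n + 2)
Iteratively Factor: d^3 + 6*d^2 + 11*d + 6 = (d + 2)*(d^2 + 4*d + 3) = (d + 2)*(d + 3)*(d + 1)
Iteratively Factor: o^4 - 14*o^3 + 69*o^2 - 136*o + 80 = (o - 4)*(o^3 - 10*o^2 + 29*o - 20) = (o - 4)^2*(o^2 - 6*o + 5) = (o - 4)^2*(o - 1)*(o - 5)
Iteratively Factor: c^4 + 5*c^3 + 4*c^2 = (c + 4)*(c^3 + c^2) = (c + 1)*(c + 4)*(c^2) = c*(c + 1)*(c + 4)*(c)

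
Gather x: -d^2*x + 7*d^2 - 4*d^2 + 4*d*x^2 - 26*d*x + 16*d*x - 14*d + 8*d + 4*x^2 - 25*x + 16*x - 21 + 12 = 3*d^2 - 6*d + x^2*(4*d + 4) + x*(-d^2 - 10*d - 9) - 9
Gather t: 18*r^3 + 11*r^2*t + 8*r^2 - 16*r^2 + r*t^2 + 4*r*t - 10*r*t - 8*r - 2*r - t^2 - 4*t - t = 18*r^3 - 8*r^2 - 10*r + t^2*(r - 1) + t*(11*r^2 - 6*r - 5)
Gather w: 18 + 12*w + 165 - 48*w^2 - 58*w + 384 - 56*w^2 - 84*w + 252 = -104*w^2 - 130*w + 819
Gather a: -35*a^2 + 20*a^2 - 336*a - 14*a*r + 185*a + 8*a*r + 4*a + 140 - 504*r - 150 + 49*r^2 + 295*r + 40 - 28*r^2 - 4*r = -15*a^2 + a*(-6*r - 147) + 21*r^2 - 213*r + 30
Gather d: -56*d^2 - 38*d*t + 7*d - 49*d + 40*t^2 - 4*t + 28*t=-56*d^2 + d*(-38*t - 42) + 40*t^2 + 24*t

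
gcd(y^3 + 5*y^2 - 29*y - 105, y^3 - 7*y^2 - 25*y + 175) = y - 5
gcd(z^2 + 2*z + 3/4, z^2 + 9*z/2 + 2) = z + 1/2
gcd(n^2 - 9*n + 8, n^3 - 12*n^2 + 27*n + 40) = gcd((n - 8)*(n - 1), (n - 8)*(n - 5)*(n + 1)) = n - 8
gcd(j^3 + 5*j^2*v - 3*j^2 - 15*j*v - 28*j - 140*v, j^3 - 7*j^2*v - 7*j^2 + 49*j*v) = j - 7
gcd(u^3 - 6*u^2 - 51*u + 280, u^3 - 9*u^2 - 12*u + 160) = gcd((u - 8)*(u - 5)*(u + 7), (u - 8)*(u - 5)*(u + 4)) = u^2 - 13*u + 40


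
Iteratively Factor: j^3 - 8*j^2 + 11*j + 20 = (j - 5)*(j^2 - 3*j - 4) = (j - 5)*(j - 4)*(j + 1)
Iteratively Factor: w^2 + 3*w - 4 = (w - 1)*(w + 4)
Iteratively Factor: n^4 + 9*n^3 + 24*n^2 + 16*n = (n + 4)*(n^3 + 5*n^2 + 4*n) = (n + 1)*(n + 4)*(n^2 + 4*n) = n*(n + 1)*(n + 4)*(n + 4)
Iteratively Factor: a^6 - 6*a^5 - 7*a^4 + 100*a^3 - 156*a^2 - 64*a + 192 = (a + 4)*(a^5 - 10*a^4 + 33*a^3 - 32*a^2 - 28*a + 48) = (a - 4)*(a + 4)*(a^4 - 6*a^3 + 9*a^2 + 4*a - 12) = (a - 4)*(a - 2)*(a + 4)*(a^3 - 4*a^2 + a + 6) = (a - 4)*(a - 3)*(a - 2)*(a + 4)*(a^2 - a - 2) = (a - 4)*(a - 3)*(a - 2)^2*(a + 4)*(a + 1)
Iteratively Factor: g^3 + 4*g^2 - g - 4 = (g + 4)*(g^2 - 1) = (g - 1)*(g + 4)*(g + 1)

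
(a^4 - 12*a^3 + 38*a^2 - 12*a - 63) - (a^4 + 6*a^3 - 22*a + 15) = -18*a^3 + 38*a^2 + 10*a - 78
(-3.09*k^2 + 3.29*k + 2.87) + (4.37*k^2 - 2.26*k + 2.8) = 1.28*k^2 + 1.03*k + 5.67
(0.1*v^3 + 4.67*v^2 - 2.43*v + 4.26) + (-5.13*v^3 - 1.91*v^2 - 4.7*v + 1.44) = -5.03*v^3 + 2.76*v^2 - 7.13*v + 5.7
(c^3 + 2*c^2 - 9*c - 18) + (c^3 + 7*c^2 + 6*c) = 2*c^3 + 9*c^2 - 3*c - 18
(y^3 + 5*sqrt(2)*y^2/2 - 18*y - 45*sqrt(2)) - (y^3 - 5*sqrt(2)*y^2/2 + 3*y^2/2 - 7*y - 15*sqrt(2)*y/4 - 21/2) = -3*y^2/2 + 5*sqrt(2)*y^2 - 11*y + 15*sqrt(2)*y/4 - 45*sqrt(2) + 21/2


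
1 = 1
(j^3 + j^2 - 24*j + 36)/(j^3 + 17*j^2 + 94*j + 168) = (j^2 - 5*j + 6)/(j^2 + 11*j + 28)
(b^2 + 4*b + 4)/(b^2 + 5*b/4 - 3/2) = 4*(b + 2)/(4*b - 3)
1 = 1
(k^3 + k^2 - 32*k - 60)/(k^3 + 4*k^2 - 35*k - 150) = (k + 2)/(k + 5)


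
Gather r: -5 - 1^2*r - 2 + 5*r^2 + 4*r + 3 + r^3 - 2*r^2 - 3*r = r^3 + 3*r^2 - 4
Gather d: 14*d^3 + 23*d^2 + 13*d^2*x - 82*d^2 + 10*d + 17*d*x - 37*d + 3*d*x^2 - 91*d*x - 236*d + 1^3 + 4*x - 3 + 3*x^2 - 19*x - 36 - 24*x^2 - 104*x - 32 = 14*d^3 + d^2*(13*x - 59) + d*(3*x^2 - 74*x - 263) - 21*x^2 - 119*x - 70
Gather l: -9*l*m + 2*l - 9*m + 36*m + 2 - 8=l*(2 - 9*m) + 27*m - 6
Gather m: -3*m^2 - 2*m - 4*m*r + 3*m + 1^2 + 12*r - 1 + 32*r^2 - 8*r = -3*m^2 + m*(1 - 4*r) + 32*r^2 + 4*r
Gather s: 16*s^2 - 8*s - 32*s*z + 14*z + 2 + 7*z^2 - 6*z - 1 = 16*s^2 + s*(-32*z - 8) + 7*z^2 + 8*z + 1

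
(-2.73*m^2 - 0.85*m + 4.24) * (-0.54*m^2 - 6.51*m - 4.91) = 1.4742*m^4 + 18.2313*m^3 + 16.6482*m^2 - 23.4289*m - 20.8184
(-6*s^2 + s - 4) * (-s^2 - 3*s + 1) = 6*s^4 + 17*s^3 - 5*s^2 + 13*s - 4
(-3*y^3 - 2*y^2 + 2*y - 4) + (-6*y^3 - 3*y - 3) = -9*y^3 - 2*y^2 - y - 7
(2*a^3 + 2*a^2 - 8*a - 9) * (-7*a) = -14*a^4 - 14*a^3 + 56*a^2 + 63*a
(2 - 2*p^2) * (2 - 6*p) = 12*p^3 - 4*p^2 - 12*p + 4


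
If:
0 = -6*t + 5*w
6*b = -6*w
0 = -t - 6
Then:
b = 36/5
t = -6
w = -36/5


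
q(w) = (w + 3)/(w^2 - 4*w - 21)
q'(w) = (4 - 2*w)*(w + 3)/(w^2 - 4*w - 21)^2 + 1/(w^2 - 4*w - 21)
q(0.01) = -0.14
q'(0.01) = -0.02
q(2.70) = -0.23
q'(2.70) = -0.05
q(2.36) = -0.22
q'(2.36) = -0.05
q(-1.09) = -0.12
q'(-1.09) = -0.02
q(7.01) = 100.00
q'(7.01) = -10000.00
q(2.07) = -0.20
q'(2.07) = -0.04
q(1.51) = -0.18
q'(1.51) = -0.03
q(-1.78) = -0.11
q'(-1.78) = -0.01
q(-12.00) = -0.05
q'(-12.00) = 0.00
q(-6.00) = -0.08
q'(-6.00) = -0.00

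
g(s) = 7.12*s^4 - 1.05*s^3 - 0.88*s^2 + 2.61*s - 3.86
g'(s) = 28.48*s^3 - 3.15*s^2 - 1.76*s + 2.61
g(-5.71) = 7716.78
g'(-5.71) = -5392.15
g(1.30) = 16.07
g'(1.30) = 57.57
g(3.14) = 655.30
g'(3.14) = 847.74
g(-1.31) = 14.54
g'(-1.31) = -64.52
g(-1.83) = 74.70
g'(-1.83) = -179.26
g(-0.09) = -4.10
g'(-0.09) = 2.72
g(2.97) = 522.62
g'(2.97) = 715.72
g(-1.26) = 11.50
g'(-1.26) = -57.14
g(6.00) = 8980.84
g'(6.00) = 6030.33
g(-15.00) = 363752.74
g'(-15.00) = -96799.74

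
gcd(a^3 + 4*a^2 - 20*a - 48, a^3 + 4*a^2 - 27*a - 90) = a + 6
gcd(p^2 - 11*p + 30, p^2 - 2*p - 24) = p - 6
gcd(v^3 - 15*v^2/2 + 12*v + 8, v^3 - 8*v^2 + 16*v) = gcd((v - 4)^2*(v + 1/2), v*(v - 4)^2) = v^2 - 8*v + 16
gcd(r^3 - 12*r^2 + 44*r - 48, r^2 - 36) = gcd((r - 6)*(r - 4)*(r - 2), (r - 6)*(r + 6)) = r - 6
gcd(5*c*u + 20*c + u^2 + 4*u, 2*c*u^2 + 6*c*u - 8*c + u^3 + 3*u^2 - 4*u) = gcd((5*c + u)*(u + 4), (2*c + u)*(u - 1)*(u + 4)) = u + 4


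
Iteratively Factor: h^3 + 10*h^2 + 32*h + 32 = (h + 4)*(h^2 + 6*h + 8) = (h + 2)*(h + 4)*(h + 4)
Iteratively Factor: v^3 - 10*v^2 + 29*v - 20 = (v - 5)*(v^2 - 5*v + 4) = (v - 5)*(v - 1)*(v - 4)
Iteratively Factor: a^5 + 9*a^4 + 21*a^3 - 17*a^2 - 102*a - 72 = (a - 2)*(a^4 + 11*a^3 + 43*a^2 + 69*a + 36) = (a - 2)*(a + 4)*(a^3 + 7*a^2 + 15*a + 9) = (a - 2)*(a + 3)*(a + 4)*(a^2 + 4*a + 3) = (a - 2)*(a + 3)^2*(a + 4)*(a + 1)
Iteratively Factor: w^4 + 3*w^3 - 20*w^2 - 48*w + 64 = (w + 4)*(w^3 - w^2 - 16*w + 16) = (w - 1)*(w + 4)*(w^2 - 16) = (w - 1)*(w + 4)^2*(w - 4)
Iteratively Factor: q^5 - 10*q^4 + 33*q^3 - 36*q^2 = (q - 4)*(q^4 - 6*q^3 + 9*q^2) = q*(q - 4)*(q^3 - 6*q^2 + 9*q) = q*(q - 4)*(q - 3)*(q^2 - 3*q) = q*(q - 4)*(q - 3)^2*(q)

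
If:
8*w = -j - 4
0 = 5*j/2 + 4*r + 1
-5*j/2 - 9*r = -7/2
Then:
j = -46/25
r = 9/10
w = -27/100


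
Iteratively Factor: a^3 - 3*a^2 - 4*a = (a + 1)*(a^2 - 4*a) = a*(a + 1)*(a - 4)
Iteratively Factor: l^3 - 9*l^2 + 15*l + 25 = (l - 5)*(l^2 - 4*l - 5) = (l - 5)*(l + 1)*(l - 5)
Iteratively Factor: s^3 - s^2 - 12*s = (s)*(s^2 - s - 12) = s*(s + 3)*(s - 4)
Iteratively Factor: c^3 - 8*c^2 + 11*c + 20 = (c - 4)*(c^2 - 4*c - 5) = (c - 5)*(c - 4)*(c + 1)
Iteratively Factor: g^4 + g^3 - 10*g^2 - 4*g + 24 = (g - 2)*(g^3 + 3*g^2 - 4*g - 12) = (g - 2)^2*(g^2 + 5*g + 6) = (g - 2)^2*(g + 3)*(g + 2)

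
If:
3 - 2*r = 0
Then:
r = 3/2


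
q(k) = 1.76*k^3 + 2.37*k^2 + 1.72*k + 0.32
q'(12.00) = 818.92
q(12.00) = 3403.52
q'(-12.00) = 705.16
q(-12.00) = -2720.32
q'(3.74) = 93.30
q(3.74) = 131.98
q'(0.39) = 4.37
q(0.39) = 1.46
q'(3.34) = 76.45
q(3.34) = 98.08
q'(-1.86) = 11.17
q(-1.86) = -6.01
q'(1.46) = 19.90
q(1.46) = 13.36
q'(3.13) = 68.28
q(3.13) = 82.89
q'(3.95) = 102.82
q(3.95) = 152.56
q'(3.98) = 104.22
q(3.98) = 155.67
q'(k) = 5.28*k^2 + 4.74*k + 1.72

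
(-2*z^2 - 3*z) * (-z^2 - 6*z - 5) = 2*z^4 + 15*z^3 + 28*z^2 + 15*z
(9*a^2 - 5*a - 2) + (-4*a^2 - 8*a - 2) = 5*a^2 - 13*a - 4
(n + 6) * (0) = 0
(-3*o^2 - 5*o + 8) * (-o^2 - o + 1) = 3*o^4 + 8*o^3 - 6*o^2 - 13*o + 8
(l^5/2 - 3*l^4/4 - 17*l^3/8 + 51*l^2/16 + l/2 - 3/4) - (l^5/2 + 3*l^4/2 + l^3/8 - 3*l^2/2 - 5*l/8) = -9*l^4/4 - 9*l^3/4 + 75*l^2/16 + 9*l/8 - 3/4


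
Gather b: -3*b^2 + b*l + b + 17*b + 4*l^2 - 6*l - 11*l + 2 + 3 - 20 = -3*b^2 + b*(l + 18) + 4*l^2 - 17*l - 15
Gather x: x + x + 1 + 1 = 2*x + 2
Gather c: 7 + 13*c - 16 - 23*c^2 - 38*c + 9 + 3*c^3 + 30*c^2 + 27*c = 3*c^3 + 7*c^2 + 2*c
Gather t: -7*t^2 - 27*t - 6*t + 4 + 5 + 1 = -7*t^2 - 33*t + 10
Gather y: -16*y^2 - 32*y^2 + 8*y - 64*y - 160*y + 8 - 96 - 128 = -48*y^2 - 216*y - 216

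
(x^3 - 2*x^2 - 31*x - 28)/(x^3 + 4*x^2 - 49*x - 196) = (x + 1)/(x + 7)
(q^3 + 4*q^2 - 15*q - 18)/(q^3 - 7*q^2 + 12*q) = (q^2 + 7*q + 6)/(q*(q - 4))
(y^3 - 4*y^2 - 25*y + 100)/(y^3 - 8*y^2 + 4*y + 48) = (y^2 - 25)/(y^2 - 4*y - 12)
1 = 1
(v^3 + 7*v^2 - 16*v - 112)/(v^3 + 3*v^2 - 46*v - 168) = (v^2 + 3*v - 28)/(v^2 - v - 42)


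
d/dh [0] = 0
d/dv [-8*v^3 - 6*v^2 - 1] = 12*v*(-2*v - 1)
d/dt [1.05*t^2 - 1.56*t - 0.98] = 2.1*t - 1.56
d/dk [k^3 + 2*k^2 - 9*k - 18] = 3*k^2 + 4*k - 9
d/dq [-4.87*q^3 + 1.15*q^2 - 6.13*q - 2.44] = -14.61*q^2 + 2.3*q - 6.13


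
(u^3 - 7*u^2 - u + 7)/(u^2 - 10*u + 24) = (u^3 - 7*u^2 - u + 7)/(u^2 - 10*u + 24)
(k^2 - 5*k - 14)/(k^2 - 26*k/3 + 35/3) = 3*(k + 2)/(3*k - 5)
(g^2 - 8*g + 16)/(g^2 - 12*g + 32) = (g - 4)/(g - 8)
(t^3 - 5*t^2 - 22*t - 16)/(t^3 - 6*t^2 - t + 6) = (t^2 - 6*t - 16)/(t^2 - 7*t + 6)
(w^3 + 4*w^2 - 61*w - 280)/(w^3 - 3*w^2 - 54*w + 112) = (w + 5)/(w - 2)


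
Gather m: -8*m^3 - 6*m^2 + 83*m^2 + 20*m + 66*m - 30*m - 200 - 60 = -8*m^3 + 77*m^2 + 56*m - 260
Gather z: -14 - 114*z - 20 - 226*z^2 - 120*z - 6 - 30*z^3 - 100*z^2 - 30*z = -30*z^3 - 326*z^2 - 264*z - 40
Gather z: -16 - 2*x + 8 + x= -x - 8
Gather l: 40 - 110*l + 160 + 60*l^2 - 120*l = 60*l^2 - 230*l + 200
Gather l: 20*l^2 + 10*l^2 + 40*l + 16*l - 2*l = 30*l^2 + 54*l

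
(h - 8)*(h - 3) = h^2 - 11*h + 24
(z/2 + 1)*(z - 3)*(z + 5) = z^3/2 + 2*z^2 - 11*z/2 - 15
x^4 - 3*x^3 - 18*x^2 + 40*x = x*(x - 5)*(x - 2)*(x + 4)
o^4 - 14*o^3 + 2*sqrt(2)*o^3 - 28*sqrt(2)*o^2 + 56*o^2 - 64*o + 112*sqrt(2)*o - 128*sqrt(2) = (o - 8)*(o - 4)*(o - 2)*(o + 2*sqrt(2))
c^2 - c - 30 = (c - 6)*(c + 5)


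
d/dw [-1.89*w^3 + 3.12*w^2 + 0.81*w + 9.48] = -5.67*w^2 + 6.24*w + 0.81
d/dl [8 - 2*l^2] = -4*l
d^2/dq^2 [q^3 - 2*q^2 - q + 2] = 6*q - 4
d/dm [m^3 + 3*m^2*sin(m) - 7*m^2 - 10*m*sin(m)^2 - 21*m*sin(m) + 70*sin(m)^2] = 3*m^2*cos(m) + 3*m^2 + 6*m*sin(m) - 10*m*sin(2*m) - 21*m*cos(m) - 14*m - 10*sin(m)^2 - 21*sin(m) + 70*sin(2*m)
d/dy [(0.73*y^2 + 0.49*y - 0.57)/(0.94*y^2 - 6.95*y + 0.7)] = (-5.5341*y^2 + 2.0936*y - 3.6185)/(0.8836*y^4 - 13.066*y^3 + 49.6185*y^2 - 9.73*y + 0.49)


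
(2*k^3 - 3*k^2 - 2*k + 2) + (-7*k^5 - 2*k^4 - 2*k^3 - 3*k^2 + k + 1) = -7*k^5 - 2*k^4 - 6*k^2 - k + 3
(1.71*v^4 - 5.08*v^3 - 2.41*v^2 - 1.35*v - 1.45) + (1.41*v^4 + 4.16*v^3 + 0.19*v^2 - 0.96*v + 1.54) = 3.12*v^4 - 0.92*v^3 - 2.22*v^2 - 2.31*v + 0.0900000000000001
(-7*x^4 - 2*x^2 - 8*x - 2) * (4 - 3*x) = 21*x^5 - 28*x^4 + 6*x^3 + 16*x^2 - 26*x - 8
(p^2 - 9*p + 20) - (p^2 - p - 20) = 40 - 8*p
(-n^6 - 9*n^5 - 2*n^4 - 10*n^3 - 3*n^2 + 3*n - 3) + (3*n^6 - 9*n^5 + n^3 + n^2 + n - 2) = 2*n^6 - 18*n^5 - 2*n^4 - 9*n^3 - 2*n^2 + 4*n - 5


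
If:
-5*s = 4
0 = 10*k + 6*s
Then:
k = 12/25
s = -4/5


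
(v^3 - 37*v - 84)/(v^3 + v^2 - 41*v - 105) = (v + 4)/(v + 5)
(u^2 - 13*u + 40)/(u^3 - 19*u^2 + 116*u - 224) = (u - 5)/(u^2 - 11*u + 28)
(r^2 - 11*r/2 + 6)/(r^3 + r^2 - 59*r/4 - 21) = 2*(2*r - 3)/(4*r^2 + 20*r + 21)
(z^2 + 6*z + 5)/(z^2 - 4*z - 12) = (z^2 + 6*z + 5)/(z^2 - 4*z - 12)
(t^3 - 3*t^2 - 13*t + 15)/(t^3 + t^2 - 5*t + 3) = (t - 5)/(t - 1)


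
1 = 1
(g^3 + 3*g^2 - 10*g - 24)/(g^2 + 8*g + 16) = (g^2 - g - 6)/(g + 4)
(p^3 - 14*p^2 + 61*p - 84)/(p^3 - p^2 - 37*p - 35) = (p^2 - 7*p + 12)/(p^2 + 6*p + 5)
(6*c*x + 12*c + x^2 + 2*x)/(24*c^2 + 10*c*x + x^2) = (x + 2)/(4*c + x)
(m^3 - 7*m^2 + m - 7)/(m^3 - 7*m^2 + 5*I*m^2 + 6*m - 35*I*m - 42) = (m + I)/(m + 6*I)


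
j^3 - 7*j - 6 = (j - 3)*(j + 1)*(j + 2)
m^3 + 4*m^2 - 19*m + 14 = (m - 2)*(m - 1)*(m + 7)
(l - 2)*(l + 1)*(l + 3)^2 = l^4 + 5*l^3 + l^2 - 21*l - 18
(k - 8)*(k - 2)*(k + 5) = k^3 - 5*k^2 - 34*k + 80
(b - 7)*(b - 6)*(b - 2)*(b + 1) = b^4 - 14*b^3 + 53*b^2 - 16*b - 84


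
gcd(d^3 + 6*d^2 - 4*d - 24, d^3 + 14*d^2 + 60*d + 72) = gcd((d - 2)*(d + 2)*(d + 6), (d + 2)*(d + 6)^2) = d^2 + 8*d + 12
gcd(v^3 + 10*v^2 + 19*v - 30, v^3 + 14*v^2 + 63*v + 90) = v^2 + 11*v + 30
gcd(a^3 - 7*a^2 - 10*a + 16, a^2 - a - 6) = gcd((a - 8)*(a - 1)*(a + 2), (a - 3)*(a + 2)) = a + 2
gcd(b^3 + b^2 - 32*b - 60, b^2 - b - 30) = b^2 - b - 30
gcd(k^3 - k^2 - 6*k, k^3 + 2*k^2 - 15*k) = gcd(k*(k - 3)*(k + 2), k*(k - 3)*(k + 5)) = k^2 - 3*k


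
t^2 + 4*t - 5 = (t - 1)*(t + 5)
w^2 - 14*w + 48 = (w - 8)*(w - 6)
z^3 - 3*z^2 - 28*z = z*(z - 7)*(z + 4)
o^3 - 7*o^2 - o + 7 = (o - 7)*(o - 1)*(o + 1)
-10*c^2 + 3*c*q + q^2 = (-2*c + q)*(5*c + q)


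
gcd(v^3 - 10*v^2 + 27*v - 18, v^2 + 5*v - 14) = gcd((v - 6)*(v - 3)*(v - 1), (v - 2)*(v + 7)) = 1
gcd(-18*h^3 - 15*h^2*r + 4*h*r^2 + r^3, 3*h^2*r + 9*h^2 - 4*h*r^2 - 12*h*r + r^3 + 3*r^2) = -3*h + r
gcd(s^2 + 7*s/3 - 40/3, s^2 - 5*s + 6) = 1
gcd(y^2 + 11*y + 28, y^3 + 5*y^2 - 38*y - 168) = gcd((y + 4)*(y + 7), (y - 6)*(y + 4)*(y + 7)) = y^2 + 11*y + 28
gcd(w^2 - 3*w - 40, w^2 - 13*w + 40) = w - 8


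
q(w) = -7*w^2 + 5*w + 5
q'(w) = 5 - 14*w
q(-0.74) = -2.53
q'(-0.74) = 15.36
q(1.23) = 0.56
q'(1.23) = -12.22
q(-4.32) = -147.24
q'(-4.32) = 65.48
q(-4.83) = -182.45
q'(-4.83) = 72.62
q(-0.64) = -1.07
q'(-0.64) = 13.96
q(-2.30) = -43.53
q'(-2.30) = 37.20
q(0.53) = 5.68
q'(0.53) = -2.42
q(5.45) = -175.67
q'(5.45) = -71.30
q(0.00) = 5.00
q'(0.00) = 5.00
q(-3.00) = -73.00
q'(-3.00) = 47.00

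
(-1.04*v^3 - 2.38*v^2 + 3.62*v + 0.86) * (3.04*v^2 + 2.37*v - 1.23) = -3.1616*v^5 - 9.7*v^4 + 6.6434*v^3 + 14.1212*v^2 - 2.4144*v - 1.0578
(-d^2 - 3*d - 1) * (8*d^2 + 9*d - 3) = -8*d^4 - 33*d^3 - 32*d^2 + 3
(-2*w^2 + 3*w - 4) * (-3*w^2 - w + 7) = 6*w^4 - 7*w^3 - 5*w^2 + 25*w - 28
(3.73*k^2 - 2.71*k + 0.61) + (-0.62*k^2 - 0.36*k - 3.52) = 3.11*k^2 - 3.07*k - 2.91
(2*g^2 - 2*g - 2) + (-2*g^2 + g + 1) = -g - 1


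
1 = 1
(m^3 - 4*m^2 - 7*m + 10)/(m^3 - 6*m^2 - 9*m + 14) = (m - 5)/(m - 7)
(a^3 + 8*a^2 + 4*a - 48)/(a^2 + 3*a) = (a^3 + 8*a^2 + 4*a - 48)/(a*(a + 3))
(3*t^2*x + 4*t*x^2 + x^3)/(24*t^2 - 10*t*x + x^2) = x*(3*t^2 + 4*t*x + x^2)/(24*t^2 - 10*t*x + x^2)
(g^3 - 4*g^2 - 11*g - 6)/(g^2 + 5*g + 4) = (g^2 - 5*g - 6)/(g + 4)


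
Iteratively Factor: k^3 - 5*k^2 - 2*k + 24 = (k + 2)*(k^2 - 7*k + 12) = (k - 3)*(k + 2)*(k - 4)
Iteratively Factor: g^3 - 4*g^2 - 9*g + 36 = (g - 4)*(g^2 - 9) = (g - 4)*(g - 3)*(g + 3)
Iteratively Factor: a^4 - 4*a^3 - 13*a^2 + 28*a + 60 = (a - 5)*(a^3 + a^2 - 8*a - 12) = (a - 5)*(a + 2)*(a^2 - a - 6) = (a - 5)*(a + 2)^2*(a - 3)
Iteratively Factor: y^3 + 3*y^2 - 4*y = (y + 4)*(y^2 - y) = (y - 1)*(y + 4)*(y)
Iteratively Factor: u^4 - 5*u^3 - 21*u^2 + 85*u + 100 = (u + 1)*(u^3 - 6*u^2 - 15*u + 100) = (u + 1)*(u + 4)*(u^2 - 10*u + 25) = (u - 5)*(u + 1)*(u + 4)*(u - 5)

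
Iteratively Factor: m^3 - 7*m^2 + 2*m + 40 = (m - 5)*(m^2 - 2*m - 8) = (m - 5)*(m - 4)*(m + 2)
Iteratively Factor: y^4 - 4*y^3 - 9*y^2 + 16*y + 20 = (y - 2)*(y^3 - 2*y^2 - 13*y - 10) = (y - 5)*(y - 2)*(y^2 + 3*y + 2) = (y - 5)*(y - 2)*(y + 2)*(y + 1)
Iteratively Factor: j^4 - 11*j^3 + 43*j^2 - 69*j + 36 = (j - 3)*(j^3 - 8*j^2 + 19*j - 12) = (j - 3)^2*(j^2 - 5*j + 4) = (j - 4)*(j - 3)^2*(j - 1)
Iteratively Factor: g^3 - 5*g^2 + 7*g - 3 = (g - 1)*(g^2 - 4*g + 3) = (g - 3)*(g - 1)*(g - 1)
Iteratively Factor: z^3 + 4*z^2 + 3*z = (z + 3)*(z^2 + z) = z*(z + 3)*(z + 1)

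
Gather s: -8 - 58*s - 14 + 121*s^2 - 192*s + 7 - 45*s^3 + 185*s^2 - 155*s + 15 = -45*s^3 + 306*s^2 - 405*s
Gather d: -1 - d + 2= 1 - d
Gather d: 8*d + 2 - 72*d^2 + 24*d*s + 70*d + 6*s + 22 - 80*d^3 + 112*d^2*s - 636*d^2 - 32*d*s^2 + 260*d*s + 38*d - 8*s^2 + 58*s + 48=-80*d^3 + d^2*(112*s - 708) + d*(-32*s^2 + 284*s + 116) - 8*s^2 + 64*s + 72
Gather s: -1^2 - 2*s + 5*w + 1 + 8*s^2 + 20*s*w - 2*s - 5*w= 8*s^2 + s*(20*w - 4)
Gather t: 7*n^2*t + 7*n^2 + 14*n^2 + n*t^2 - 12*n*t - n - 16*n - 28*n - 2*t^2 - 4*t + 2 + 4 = 21*n^2 - 45*n + t^2*(n - 2) + t*(7*n^2 - 12*n - 4) + 6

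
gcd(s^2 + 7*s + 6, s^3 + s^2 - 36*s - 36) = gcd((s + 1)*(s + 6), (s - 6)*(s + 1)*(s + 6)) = s^2 + 7*s + 6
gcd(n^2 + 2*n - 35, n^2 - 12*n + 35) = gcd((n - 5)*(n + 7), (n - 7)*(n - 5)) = n - 5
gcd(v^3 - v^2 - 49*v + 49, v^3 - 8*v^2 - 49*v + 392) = v^2 - 49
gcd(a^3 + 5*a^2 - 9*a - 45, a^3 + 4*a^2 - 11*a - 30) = a^2 + 2*a - 15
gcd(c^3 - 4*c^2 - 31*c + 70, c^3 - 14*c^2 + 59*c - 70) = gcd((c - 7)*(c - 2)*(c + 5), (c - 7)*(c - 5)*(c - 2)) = c^2 - 9*c + 14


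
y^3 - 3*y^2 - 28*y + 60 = (y - 6)*(y - 2)*(y + 5)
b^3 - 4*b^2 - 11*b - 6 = (b - 6)*(b + 1)^2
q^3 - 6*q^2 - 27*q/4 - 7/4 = (q - 7)*(q + 1/2)^2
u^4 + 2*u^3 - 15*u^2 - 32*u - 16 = (u - 4)*(u + 1)^2*(u + 4)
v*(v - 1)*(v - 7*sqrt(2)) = v^3 - 7*sqrt(2)*v^2 - v^2 + 7*sqrt(2)*v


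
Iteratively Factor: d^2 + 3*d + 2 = (d + 1)*(d + 2)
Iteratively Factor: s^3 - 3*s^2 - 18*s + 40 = (s + 4)*(s^2 - 7*s + 10) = (s - 2)*(s + 4)*(s - 5)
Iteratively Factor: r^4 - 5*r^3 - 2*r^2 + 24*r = (r)*(r^3 - 5*r^2 - 2*r + 24) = r*(r - 3)*(r^2 - 2*r - 8) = r*(r - 4)*(r - 3)*(r + 2)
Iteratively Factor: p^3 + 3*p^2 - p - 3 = (p + 3)*(p^2 - 1) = (p + 1)*(p + 3)*(p - 1)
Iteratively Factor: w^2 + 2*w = (w)*(w + 2)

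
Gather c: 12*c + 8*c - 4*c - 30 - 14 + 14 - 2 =16*c - 32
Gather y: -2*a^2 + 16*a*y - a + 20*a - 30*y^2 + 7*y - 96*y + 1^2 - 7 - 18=-2*a^2 + 19*a - 30*y^2 + y*(16*a - 89) - 24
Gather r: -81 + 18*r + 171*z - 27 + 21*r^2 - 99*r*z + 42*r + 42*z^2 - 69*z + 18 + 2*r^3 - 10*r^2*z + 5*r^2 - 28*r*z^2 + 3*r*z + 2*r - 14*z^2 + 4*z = 2*r^3 + r^2*(26 - 10*z) + r*(-28*z^2 - 96*z + 62) + 28*z^2 + 106*z - 90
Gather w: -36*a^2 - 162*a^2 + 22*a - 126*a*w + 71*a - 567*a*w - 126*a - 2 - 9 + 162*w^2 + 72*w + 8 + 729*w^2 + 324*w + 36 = -198*a^2 - 33*a + 891*w^2 + w*(396 - 693*a) + 33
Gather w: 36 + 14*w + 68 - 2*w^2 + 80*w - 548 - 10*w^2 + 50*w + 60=-12*w^2 + 144*w - 384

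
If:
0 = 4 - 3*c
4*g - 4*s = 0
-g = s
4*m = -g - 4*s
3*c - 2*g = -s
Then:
No Solution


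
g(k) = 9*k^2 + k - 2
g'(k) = 18*k + 1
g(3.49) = 111.11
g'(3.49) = 63.82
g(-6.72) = 397.71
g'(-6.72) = -119.96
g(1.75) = 27.31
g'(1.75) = 32.50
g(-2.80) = 65.76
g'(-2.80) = -49.40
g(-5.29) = 244.57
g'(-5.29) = -94.22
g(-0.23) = -1.75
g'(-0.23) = -3.14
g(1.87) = 31.34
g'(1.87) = 34.66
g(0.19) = -1.49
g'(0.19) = 4.42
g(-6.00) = 316.00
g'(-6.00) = -107.00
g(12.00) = 1306.00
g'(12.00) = 217.00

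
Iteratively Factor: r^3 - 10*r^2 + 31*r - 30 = (r - 2)*(r^2 - 8*r + 15) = (r - 3)*(r - 2)*(r - 5)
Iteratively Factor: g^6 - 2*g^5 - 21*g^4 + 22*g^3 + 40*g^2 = (g + 4)*(g^5 - 6*g^4 + 3*g^3 + 10*g^2) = (g - 2)*(g + 4)*(g^4 - 4*g^3 - 5*g^2) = g*(g - 2)*(g + 4)*(g^3 - 4*g^2 - 5*g) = g*(g - 5)*(g - 2)*(g + 4)*(g^2 + g) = g*(g - 5)*(g - 2)*(g + 1)*(g + 4)*(g)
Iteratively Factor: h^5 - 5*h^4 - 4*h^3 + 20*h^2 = (h)*(h^4 - 5*h^3 - 4*h^2 + 20*h) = h*(h - 5)*(h^3 - 4*h) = h*(h - 5)*(h + 2)*(h^2 - 2*h) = h^2*(h - 5)*(h + 2)*(h - 2)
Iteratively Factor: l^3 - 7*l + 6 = (l - 2)*(l^2 + 2*l - 3) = (l - 2)*(l - 1)*(l + 3)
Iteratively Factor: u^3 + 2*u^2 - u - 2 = (u - 1)*(u^2 + 3*u + 2) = (u - 1)*(u + 1)*(u + 2)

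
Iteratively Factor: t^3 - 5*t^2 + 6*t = (t)*(t^2 - 5*t + 6) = t*(t - 3)*(t - 2)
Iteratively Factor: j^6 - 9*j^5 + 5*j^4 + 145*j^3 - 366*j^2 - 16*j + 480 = (j - 4)*(j^5 - 5*j^4 - 15*j^3 + 85*j^2 - 26*j - 120) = (j - 4)*(j - 3)*(j^4 - 2*j^3 - 21*j^2 + 22*j + 40) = (j - 4)*(j - 3)*(j + 1)*(j^3 - 3*j^2 - 18*j + 40) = (j - 4)*(j - 3)*(j - 2)*(j + 1)*(j^2 - j - 20) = (j - 5)*(j - 4)*(j - 3)*(j - 2)*(j + 1)*(j + 4)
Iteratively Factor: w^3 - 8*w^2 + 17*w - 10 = (w - 2)*(w^2 - 6*w + 5) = (w - 2)*(w - 1)*(w - 5)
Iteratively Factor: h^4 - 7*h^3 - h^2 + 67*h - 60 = (h - 1)*(h^3 - 6*h^2 - 7*h + 60) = (h - 1)*(h + 3)*(h^2 - 9*h + 20) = (h - 4)*(h - 1)*(h + 3)*(h - 5)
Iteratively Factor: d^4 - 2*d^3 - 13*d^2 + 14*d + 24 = (d - 4)*(d^3 + 2*d^2 - 5*d - 6) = (d - 4)*(d - 2)*(d^2 + 4*d + 3) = (d - 4)*(d - 2)*(d + 3)*(d + 1)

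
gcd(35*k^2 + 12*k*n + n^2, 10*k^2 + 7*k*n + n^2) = 5*k + n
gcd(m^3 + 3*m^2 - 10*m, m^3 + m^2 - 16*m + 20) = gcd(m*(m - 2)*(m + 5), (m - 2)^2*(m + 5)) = m^2 + 3*m - 10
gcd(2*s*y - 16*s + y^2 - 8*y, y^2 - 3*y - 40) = y - 8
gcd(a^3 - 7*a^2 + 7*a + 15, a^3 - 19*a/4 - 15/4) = a + 1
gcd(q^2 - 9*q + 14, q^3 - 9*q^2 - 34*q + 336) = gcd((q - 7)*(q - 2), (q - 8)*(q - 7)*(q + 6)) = q - 7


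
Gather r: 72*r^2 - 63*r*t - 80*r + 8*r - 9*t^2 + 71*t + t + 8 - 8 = 72*r^2 + r*(-63*t - 72) - 9*t^2 + 72*t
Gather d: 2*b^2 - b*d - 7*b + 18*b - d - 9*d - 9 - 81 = 2*b^2 + 11*b + d*(-b - 10) - 90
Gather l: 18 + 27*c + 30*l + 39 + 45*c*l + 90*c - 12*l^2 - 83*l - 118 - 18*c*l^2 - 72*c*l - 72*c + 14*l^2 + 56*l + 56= 45*c + l^2*(2 - 18*c) + l*(3 - 27*c) - 5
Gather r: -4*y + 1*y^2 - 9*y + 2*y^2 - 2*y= 3*y^2 - 15*y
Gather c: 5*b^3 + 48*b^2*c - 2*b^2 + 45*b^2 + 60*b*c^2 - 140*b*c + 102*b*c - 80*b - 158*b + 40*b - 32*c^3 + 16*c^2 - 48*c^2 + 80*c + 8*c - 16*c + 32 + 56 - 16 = 5*b^3 + 43*b^2 - 198*b - 32*c^3 + c^2*(60*b - 32) + c*(48*b^2 - 38*b + 72) + 72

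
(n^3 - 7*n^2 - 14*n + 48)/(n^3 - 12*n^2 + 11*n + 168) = (n - 2)/(n - 7)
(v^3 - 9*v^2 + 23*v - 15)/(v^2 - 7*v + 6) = (v^2 - 8*v + 15)/(v - 6)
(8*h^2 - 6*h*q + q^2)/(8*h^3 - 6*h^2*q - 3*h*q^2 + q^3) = (-2*h + q)/(-2*h^2 + h*q + q^2)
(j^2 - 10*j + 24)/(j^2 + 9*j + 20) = (j^2 - 10*j + 24)/(j^2 + 9*j + 20)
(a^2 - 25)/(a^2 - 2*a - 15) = (a + 5)/(a + 3)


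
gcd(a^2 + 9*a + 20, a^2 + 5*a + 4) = a + 4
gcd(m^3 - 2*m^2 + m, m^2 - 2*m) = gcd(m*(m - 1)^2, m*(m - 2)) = m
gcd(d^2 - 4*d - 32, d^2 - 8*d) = d - 8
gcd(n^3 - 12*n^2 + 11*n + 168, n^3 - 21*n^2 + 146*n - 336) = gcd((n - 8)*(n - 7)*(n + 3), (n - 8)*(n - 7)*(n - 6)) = n^2 - 15*n + 56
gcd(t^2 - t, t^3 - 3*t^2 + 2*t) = t^2 - t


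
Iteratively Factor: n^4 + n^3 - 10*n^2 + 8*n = (n + 4)*(n^3 - 3*n^2 + 2*n) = (n - 2)*(n + 4)*(n^2 - n) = (n - 2)*(n - 1)*(n + 4)*(n)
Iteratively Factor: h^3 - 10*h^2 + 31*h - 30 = (h - 3)*(h^2 - 7*h + 10) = (h - 3)*(h - 2)*(h - 5)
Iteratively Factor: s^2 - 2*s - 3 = (s + 1)*(s - 3)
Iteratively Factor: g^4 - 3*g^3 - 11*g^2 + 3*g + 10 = (g - 1)*(g^3 - 2*g^2 - 13*g - 10) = (g - 1)*(g + 1)*(g^2 - 3*g - 10) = (g - 5)*(g - 1)*(g + 1)*(g + 2)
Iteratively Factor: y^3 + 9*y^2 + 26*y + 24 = (y + 3)*(y^2 + 6*y + 8) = (y + 3)*(y + 4)*(y + 2)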